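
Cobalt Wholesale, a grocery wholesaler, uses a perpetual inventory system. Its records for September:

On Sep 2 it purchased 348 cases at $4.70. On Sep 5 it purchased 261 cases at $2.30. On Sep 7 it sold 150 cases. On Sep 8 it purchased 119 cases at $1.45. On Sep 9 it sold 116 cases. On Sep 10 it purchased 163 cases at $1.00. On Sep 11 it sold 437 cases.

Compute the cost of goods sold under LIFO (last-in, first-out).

Sep 7, 150 sold [LIFO — newest first]: 150 @ $2.30 = $345.00
Sep 9, 116 sold [LIFO — newest first]: 116 @ $1.45 = $168.20
Sep 11, 437 sold [LIFO — newest first]: 163 @ $1.00 + 3 @ $1.45 + 111 @ $2.30 + 160 @ $4.70 = $1,174.65
Total COGS = $345.00 + $168.20 + $1,174.65 = $1,687.85
Ending inventory: 188 @ $4.70 = $883.60

COGS = $1,687.85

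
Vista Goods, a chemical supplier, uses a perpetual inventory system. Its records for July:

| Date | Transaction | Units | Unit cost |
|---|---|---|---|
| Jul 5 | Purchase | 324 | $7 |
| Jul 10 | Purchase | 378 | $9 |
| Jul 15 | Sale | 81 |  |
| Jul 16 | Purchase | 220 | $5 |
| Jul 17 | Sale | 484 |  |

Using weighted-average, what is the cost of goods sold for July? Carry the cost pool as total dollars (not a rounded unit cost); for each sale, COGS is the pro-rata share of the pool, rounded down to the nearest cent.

After Jul 5: 324 on hand, pool $2,268.00 (≈ $7.0000 each)
After Jul 10: 702 on hand, pool $5,670.00 (≈ $8.0769 each)
Jul 15, sell 81: 81/702 × $5,670.00 → $654.23
After Jul 16: 841 on hand, pool $6,115.77 (≈ $7.2720 each)
Jul 17, sell 484: 484/841 × $6,115.77 → $3,519.65
Total COGS = $654.23 + $3,519.65 = $4,173.88
Ending inventory (cost pool remaining) = $2,596.12
Check: goods available $6,770.00 = COGS $4,173.88 + ending $2,596.12

COGS = $4,173.88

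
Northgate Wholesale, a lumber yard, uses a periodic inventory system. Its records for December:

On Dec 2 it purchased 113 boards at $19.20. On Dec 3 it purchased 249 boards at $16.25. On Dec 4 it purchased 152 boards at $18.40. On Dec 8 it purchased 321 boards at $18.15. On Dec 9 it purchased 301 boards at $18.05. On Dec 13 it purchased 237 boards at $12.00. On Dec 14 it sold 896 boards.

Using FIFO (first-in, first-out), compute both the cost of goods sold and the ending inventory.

Dec 14, 896 sold [FIFO — oldest first]: 113 @ $19.20 + 249 @ $16.25 + 152 @ $18.40 + 321 @ $18.15 + 61 @ $18.05 = $15,939.85
Ending inventory: 240 @ $18.05 + 237 @ $12.00 = $7,176.00
Check: goods available $23,115.85 = COGS $15,939.85 + ending $7,176.00

COGS = $15,939.85; ending inventory = $7,176.00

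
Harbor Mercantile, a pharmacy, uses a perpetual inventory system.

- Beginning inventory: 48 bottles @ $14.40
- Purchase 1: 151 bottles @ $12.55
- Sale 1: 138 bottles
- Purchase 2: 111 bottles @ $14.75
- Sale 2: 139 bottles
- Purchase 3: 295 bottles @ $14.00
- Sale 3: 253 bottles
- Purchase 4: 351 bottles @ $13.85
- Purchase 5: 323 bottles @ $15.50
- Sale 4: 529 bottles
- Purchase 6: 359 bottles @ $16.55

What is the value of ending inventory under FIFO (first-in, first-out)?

Sale 1 (138) [FIFO — oldest first]: 48 @ $14.40 + 90 @ $12.55 = $1,820.70
Sale 2 (139) [FIFO — oldest first]: 61 @ $12.55 + 78 @ $14.75 = $1,916.05
Sale 3 (253) [FIFO — oldest first]: 33 @ $14.75 + 220 @ $14.00 = $3,566.75
Sale 4 (529) [FIFO — oldest first]: 75 @ $14.00 + 351 @ $13.85 + 103 @ $15.50 = $7,507.85
Total COGS = $1,820.70 + $1,916.05 + $3,566.75 + $7,507.85 = $14,811.35
Ending inventory: 220 @ $15.50 + 359 @ $16.55 = $9,351.45
Check: goods available $24,162.80 = COGS $14,811.35 + ending $9,351.45

Ending inventory = $9,351.45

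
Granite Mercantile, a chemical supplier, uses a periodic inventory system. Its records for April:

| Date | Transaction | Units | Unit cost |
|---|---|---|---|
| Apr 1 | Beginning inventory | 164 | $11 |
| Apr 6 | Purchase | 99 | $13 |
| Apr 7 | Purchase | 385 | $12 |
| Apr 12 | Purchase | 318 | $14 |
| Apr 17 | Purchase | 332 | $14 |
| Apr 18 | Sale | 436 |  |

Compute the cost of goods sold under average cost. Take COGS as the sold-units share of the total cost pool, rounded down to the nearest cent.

COGS = $5,646.83

Apr 18, sell 436: 436/1298 × $16,811.00 → $5,646.83
Ending inventory (cost pool remaining) = $11,164.17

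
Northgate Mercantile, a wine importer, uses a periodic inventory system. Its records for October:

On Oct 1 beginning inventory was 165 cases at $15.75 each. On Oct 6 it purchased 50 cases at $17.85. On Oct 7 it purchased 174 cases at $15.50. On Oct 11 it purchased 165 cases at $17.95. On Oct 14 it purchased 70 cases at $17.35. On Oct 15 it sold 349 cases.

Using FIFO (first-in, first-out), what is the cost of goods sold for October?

COGS = $5,568.25

Oct 15, 349 sold [FIFO — oldest first]: 165 @ $15.75 + 50 @ $17.85 + 134 @ $15.50 = $5,568.25
Ending inventory: 40 @ $15.50 + 165 @ $17.95 + 70 @ $17.35 = $4,796.25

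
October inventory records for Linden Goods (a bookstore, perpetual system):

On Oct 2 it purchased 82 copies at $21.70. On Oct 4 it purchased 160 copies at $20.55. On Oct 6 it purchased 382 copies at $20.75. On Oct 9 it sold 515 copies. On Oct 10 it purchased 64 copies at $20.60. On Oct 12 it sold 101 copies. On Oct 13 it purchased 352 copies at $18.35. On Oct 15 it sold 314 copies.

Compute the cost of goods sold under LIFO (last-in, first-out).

COGS = $18,511.80

Oct 9, 515 sold [LIFO — newest first]: 382 @ $20.75 + 133 @ $20.55 = $10,659.65
Oct 12, 101 sold [LIFO — newest first]: 64 @ $20.60 + 27 @ $20.55 + 10 @ $21.70 = $2,090.25
Oct 15, 314 sold [LIFO — newest first]: 314 @ $18.35 = $5,761.90
Total COGS = $10,659.65 + $2,090.25 + $5,761.90 = $18,511.80
Ending inventory: 72 @ $21.70 + 38 @ $18.35 = $2,259.70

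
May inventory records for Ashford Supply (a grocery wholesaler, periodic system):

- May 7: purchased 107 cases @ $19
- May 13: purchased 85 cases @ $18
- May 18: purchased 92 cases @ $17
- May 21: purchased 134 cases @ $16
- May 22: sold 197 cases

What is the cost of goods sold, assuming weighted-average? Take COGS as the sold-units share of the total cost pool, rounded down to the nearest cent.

COGS = $3,426.76

May 22, sell 197: 197/418 × $7,271.00 → $3,426.76
Ending inventory (cost pool remaining) = $3,844.24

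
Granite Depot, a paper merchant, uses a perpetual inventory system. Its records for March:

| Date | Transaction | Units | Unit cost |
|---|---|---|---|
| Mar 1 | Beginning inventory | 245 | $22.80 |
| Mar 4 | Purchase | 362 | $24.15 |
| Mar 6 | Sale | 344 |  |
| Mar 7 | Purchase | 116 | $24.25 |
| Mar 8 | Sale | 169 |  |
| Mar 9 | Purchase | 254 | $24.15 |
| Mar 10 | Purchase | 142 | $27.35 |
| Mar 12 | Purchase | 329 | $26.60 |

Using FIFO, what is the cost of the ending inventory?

Mar 6, 344 sold [FIFO — oldest first]: 245 @ $22.80 + 99 @ $24.15 = $7,976.85
Mar 8, 169 sold [FIFO — oldest first]: 169 @ $24.15 = $4,081.35
Total COGS = $7,976.85 + $4,081.35 = $12,058.20
Ending inventory: 94 @ $24.15 + 116 @ $24.25 + 254 @ $24.15 + 142 @ $27.35 + 329 @ $26.60 = $23,852.30

Ending inventory = $23,852.30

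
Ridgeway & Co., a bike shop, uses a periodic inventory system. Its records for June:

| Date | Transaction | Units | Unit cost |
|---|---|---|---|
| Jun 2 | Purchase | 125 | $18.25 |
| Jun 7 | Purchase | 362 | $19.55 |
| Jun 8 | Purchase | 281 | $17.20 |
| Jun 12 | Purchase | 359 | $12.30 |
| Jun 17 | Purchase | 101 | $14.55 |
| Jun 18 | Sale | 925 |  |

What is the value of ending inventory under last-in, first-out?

Ending inventory = $5,761.15

Jun 18, 925 sold [LIFO — newest first]: 101 @ $14.55 + 359 @ $12.30 + 281 @ $17.20 + 184 @ $19.55 = $14,315.65
Ending inventory: 125 @ $18.25 + 178 @ $19.55 = $5,761.15
Check: goods available $20,076.80 = COGS $14,315.65 + ending $5,761.15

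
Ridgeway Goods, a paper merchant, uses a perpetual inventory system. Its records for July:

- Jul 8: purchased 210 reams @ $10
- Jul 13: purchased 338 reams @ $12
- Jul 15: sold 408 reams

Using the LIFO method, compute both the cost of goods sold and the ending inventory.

Jul 15, 408 sold [LIFO — newest first]: 338 @ $12 + 70 @ $10 = $4,756
Ending inventory: 140 @ $10 = $1,400

COGS = $4,756; ending inventory = $1,400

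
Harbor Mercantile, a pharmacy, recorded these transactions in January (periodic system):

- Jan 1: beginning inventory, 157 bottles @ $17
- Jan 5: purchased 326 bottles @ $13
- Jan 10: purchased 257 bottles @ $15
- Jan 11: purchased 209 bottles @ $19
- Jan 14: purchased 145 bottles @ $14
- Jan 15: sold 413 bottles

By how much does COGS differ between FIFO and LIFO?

FIFO COGS: 157 @ $17 + 256 @ $13 = $5,997
LIFO COGS: 145 @ $14 + 209 @ $19 + 59 @ $15 = $6,886
Difference = |$5,997 − $6,886| = $889

$889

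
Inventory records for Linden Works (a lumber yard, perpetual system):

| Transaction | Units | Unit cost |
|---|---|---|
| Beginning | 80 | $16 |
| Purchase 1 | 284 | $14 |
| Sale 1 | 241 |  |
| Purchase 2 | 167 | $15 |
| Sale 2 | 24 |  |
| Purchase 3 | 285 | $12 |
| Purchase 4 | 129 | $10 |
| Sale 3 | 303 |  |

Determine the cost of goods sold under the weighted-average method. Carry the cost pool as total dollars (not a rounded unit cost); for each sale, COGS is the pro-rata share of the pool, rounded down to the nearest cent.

COGS = $7,682.66

After Beginning: 80 on hand, pool $1,280.00 (≈ $16.0000 each)
After Purchase 1: 364 on hand, pool $5,256.00 (≈ $14.4396 each)
Sale 1, sell 241: 241/364 × $5,256.00 → $3,479.93
After Purchase 2: 290 on hand, pool $4,281.07 (≈ $14.7623 each)
Sale 2, sell 24: 24/290 × $4,281.07 → $354.29
After Purchase 3: 551 on hand, pool $7,346.78 (≈ $13.3335 each)
After Purchase 4: 680 on hand, pool $8,636.78 (≈ $12.7011 each)
Sale 3, sell 303: 303/680 × $8,636.78 → $3,848.44
Total COGS = $3,479.93 + $354.29 + $3,848.44 = $7,682.66
Ending inventory (cost pool remaining) = $4,788.34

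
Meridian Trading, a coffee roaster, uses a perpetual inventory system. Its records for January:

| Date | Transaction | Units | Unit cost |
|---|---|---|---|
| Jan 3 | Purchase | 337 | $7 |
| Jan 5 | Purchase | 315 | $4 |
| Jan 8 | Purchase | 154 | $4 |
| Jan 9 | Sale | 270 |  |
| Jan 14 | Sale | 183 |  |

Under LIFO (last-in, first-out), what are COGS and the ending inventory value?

COGS = $1,812; ending inventory = $2,423

Jan 9, 270 sold [LIFO — newest first]: 154 @ $4 + 116 @ $4 = $1,080
Jan 14, 183 sold [LIFO — newest first]: 183 @ $4 = $732
Total COGS = $1,080 + $732 = $1,812
Ending inventory: 337 @ $7 + 16 @ $4 = $2,423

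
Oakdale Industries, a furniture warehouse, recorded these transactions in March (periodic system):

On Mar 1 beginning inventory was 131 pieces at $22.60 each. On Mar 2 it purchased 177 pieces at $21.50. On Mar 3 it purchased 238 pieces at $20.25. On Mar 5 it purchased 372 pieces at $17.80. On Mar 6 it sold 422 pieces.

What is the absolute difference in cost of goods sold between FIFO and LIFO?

$1,440.50

FIFO COGS: 131 @ $22.60 + 177 @ $21.50 + 114 @ $20.25 = $9,074.60
LIFO COGS: 372 @ $17.80 + 50 @ $20.25 = $7,634.10
Difference = |$9,074.60 − $7,634.10| = $1,440.50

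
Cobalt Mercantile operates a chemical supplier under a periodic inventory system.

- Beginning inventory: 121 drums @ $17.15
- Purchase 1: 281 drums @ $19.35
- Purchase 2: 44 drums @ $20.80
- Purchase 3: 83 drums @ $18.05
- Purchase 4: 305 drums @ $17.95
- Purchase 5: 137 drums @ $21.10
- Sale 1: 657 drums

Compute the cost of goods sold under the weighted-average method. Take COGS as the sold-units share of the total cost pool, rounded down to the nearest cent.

Sale 1, sell 657: 657/971 × $18,291.30 → $12,376.29
Ending inventory (cost pool remaining) = $5,915.01

COGS = $12,376.29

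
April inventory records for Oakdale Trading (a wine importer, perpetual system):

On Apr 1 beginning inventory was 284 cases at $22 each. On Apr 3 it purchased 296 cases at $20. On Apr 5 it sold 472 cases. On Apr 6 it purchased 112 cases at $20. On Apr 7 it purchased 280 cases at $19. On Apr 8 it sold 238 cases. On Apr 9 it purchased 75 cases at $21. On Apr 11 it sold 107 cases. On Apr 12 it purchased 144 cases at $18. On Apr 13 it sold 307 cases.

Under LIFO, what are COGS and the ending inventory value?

Apr 5, 472 sold [LIFO — newest first]: 296 @ $20 + 176 @ $22 = $9,792
Apr 8, 238 sold [LIFO — newest first]: 238 @ $19 = $4,522
Apr 11, 107 sold [LIFO — newest first]: 75 @ $21 + 32 @ $19 = $2,183
Apr 13, 307 sold [LIFO — newest first]: 144 @ $18 + 10 @ $19 + 112 @ $20 + 41 @ $22 = $5,924
Total COGS = $9,792 + $4,522 + $2,183 + $5,924 = $22,421
Ending inventory: 67 @ $22 = $1,474
Check: goods available $23,895 = COGS $22,421 + ending $1,474

COGS = $22,421; ending inventory = $1,474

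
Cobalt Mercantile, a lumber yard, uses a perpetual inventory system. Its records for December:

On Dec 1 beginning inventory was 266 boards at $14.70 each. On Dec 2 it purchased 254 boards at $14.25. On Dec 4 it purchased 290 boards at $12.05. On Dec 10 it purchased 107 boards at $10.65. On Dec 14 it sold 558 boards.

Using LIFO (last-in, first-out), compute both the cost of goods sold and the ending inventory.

COGS = $6,928.30; ending inventory = $5,235.45

Dec 14, 558 sold [LIFO — newest first]: 107 @ $10.65 + 290 @ $12.05 + 161 @ $14.25 = $6,928.30
Ending inventory: 266 @ $14.70 + 93 @ $14.25 = $5,235.45
Check: goods available $12,163.75 = COGS $6,928.30 + ending $5,235.45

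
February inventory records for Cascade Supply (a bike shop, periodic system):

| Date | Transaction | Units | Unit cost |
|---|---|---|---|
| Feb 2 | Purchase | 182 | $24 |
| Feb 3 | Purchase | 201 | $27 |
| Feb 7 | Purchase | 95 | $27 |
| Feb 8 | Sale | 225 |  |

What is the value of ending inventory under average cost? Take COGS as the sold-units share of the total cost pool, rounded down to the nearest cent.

Ending inventory = $6,542.01

Feb 8, sell 225: 225/478 × $12,360.00 → $5,817.99
Ending inventory (cost pool remaining) = $6,542.01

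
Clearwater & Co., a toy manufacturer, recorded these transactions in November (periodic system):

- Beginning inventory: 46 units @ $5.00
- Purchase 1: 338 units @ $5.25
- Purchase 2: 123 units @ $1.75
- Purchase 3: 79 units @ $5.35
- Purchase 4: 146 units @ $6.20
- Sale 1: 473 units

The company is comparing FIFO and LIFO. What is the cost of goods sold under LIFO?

COGS = $2,199.35

FIFO COGS: 46 @ $5.00 + 338 @ $5.25 + 89 @ $1.75 = $2,160.25
LIFO COGS: 146 @ $6.20 + 79 @ $5.35 + 123 @ $1.75 + 125 @ $5.25 = $2,199.35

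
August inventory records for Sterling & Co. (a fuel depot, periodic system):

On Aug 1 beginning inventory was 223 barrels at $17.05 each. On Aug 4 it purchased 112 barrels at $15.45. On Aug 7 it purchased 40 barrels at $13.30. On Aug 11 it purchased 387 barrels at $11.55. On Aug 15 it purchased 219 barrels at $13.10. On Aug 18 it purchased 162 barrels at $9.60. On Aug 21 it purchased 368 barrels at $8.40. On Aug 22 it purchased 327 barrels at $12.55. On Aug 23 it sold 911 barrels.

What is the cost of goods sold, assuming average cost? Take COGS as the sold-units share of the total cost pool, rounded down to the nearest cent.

Aug 23, sell 911: 911/1838 × $22,153.55 → $10,980.35
Ending inventory (cost pool remaining) = $11,173.20

COGS = $10,980.35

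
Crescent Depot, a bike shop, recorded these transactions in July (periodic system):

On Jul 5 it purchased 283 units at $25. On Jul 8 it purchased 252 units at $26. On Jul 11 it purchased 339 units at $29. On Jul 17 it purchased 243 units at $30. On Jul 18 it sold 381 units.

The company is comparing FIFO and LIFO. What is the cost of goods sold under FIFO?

COGS = $9,623

FIFO COGS: 283 @ $25 + 98 @ $26 = $9,623
LIFO COGS: 243 @ $30 + 138 @ $29 = $11,292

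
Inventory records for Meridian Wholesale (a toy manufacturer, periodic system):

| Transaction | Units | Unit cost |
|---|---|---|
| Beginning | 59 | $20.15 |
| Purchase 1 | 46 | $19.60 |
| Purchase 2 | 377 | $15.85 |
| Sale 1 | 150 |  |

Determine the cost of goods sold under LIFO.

COGS = $2,377.50

Sale 1 (150) [LIFO — newest first]: 150 @ $15.85 = $2,377.50
Ending inventory: 59 @ $20.15 + 46 @ $19.60 + 227 @ $15.85 = $5,688.40
Check: goods available $8,065.90 = COGS $2,377.50 + ending $5,688.40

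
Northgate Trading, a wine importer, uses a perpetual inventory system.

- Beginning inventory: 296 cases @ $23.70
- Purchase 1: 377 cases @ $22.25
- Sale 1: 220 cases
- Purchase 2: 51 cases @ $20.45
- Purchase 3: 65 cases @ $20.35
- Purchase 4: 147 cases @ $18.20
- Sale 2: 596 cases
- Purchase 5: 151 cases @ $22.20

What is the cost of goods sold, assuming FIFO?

Sale 1 (220) [FIFO — oldest first]: 220 @ $23.70 = $5,214.00
Sale 2 (596) [FIFO — oldest first]: 76 @ $23.70 + 377 @ $22.25 + 51 @ $20.45 + 65 @ $20.35 + 27 @ $18.20 = $13,046.55
Total COGS = $5,214.00 + $13,046.55 = $18,260.55
Ending inventory: 120 @ $18.20 + 151 @ $22.20 = $5,536.20

COGS = $18,260.55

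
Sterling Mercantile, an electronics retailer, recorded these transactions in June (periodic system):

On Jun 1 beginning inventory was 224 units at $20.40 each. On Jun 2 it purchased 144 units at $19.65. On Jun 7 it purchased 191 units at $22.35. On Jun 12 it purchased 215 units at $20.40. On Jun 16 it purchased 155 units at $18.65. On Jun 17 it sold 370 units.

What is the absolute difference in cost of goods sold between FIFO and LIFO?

FIFO COGS: 224 @ $20.40 + 144 @ $19.65 + 2 @ $22.35 = $7,443.90
LIFO COGS: 155 @ $18.65 + 215 @ $20.40 = $7,276.75
Difference = |$7,443.90 − $7,276.75| = $167.15

$167.15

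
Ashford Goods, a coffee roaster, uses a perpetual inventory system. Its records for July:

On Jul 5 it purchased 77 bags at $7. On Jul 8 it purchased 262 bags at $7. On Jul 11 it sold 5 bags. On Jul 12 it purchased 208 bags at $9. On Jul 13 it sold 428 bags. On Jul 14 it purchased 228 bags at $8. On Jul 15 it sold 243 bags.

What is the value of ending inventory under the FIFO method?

Jul 11, 5 sold [FIFO — oldest first]: 5 @ $7 = $35
Jul 13, 428 sold [FIFO — oldest first]: 72 @ $7 + 262 @ $7 + 94 @ $9 = $3,184
Jul 15, 243 sold [FIFO — oldest first]: 114 @ $9 + 129 @ $8 = $2,058
Total COGS = $35 + $3,184 + $2,058 = $5,277
Ending inventory: 99 @ $8 = $792
Check: goods available $6,069 = COGS $5,277 + ending $792

Ending inventory = $792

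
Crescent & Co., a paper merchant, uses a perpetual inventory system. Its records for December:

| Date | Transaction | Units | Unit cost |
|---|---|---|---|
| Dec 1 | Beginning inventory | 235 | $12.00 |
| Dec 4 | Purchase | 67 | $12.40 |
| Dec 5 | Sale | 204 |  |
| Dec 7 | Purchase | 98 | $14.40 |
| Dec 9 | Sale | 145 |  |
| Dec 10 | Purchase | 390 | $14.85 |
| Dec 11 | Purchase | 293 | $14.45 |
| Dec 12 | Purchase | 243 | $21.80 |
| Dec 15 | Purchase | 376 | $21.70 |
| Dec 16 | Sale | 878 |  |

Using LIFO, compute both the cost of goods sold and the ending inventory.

COGS = $21,649.15; ending inventory = $6,894.80

Dec 5, 204 sold [LIFO — newest first]: 67 @ $12.40 + 137 @ $12.00 = $2,474.80
Dec 9, 145 sold [LIFO — newest first]: 98 @ $14.40 + 47 @ $12.00 = $1,975.20
Dec 16, 878 sold [LIFO — newest first]: 376 @ $21.70 + 243 @ $21.80 + 259 @ $14.45 = $17,199.15
Total COGS = $2,474.80 + $1,975.20 + $17,199.15 = $21,649.15
Ending inventory: 51 @ $12.00 + 390 @ $14.85 + 34 @ $14.45 = $6,894.80
Check: goods available $28,543.95 = COGS $21,649.15 + ending $6,894.80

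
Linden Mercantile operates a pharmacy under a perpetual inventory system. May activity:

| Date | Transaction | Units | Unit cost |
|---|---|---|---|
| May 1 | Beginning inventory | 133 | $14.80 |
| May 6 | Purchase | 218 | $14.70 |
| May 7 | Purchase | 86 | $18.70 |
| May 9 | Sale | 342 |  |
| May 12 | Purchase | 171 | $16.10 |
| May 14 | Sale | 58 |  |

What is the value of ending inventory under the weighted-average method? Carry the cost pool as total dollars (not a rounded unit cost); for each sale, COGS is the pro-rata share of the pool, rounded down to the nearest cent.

Ending inventory = $3,305.55

After May 1: 133 on hand, pool $1,968.40 (≈ $14.8000 each)
After May 6: 351 on hand, pool $5,173.00 (≈ $14.7379 each)
After May 7: 437 on hand, pool $6,781.20 (≈ $15.5176 each)
May 9, sell 342: 342/437 × $6,781.20 → $5,307.02
After May 12: 266 on hand, pool $4,227.28 (≈ $15.8920 each)
May 14, sell 58: 58/266 × $4,227.28 → $921.73
Total COGS = $5,307.02 + $921.73 = $6,228.75
Ending inventory (cost pool remaining) = $3,305.55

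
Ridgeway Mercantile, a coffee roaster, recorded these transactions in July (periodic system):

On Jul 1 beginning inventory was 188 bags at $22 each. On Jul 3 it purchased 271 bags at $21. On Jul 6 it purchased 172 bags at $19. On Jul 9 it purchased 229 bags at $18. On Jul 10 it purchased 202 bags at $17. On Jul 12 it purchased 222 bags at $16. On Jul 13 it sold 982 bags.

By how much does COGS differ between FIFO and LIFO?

FIFO COGS: 188 @ $22 + 271 @ $21 + 172 @ $19 + 229 @ $18 + 122 @ $17 = $19,291
LIFO COGS: 222 @ $16 + 202 @ $17 + 229 @ $18 + 172 @ $19 + 157 @ $21 = $17,673
Difference = |$19,291 − $17,673| = $1,618

$1,618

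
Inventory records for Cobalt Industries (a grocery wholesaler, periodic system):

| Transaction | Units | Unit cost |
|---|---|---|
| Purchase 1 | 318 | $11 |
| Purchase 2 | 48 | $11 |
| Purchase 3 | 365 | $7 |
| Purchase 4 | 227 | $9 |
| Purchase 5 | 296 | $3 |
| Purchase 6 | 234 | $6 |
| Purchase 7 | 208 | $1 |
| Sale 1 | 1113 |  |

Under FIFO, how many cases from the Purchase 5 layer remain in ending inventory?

Sale 1 (1113) [FIFO — oldest first]: 318 @ $11 + 48 @ $11 + 365 @ $7 + 227 @ $9 + 155 @ $3 = $9,089
Ending inventory: 141 @ $3 + 234 @ $6 + 208 @ $1 = $2,035

141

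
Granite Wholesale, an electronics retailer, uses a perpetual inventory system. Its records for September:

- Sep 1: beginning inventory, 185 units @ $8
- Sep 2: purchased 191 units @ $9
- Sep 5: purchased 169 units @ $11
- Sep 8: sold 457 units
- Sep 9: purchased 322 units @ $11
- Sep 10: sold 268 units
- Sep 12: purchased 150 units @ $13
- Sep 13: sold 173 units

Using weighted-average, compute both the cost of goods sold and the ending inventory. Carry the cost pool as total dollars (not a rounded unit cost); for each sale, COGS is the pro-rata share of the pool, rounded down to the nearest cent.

After Sep 1: 185 on hand, pool $1,480.00 (≈ $8.0000 each)
After Sep 2: 376 on hand, pool $3,199.00 (≈ $8.5080 each)
After Sep 5: 545 on hand, pool $5,058.00 (≈ $9.2807 each)
Sep 8, sell 457: 457/545 × $5,058.00 → $4,241.29
After Sep 9: 410 on hand, pool $4,358.71 (≈ $10.6310 each)
Sep 10, sell 268: 268/410 × $4,358.71 → $2,849.10
After Sep 12: 292 on hand, pool $3,459.61 (≈ $11.8480 each)
Sep 13, sell 173: 173/292 × $3,459.61 → $2,049.70
Total COGS = $4,241.29 + $2,849.10 + $2,049.70 = $9,140.09
Ending inventory (cost pool remaining) = $1,409.91

COGS = $9,140.09; ending inventory = $1,409.91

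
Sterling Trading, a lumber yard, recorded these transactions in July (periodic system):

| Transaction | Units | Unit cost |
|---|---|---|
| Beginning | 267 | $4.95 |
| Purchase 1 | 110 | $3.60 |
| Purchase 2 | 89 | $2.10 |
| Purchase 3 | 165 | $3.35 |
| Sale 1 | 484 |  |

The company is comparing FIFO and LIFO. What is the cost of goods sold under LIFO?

COGS = $1,729.65

FIFO COGS: 267 @ $4.95 + 110 @ $3.60 + 89 @ $2.10 + 18 @ $3.35 = $1,964.85
LIFO COGS: 165 @ $3.35 + 89 @ $2.10 + 110 @ $3.60 + 120 @ $4.95 = $1,729.65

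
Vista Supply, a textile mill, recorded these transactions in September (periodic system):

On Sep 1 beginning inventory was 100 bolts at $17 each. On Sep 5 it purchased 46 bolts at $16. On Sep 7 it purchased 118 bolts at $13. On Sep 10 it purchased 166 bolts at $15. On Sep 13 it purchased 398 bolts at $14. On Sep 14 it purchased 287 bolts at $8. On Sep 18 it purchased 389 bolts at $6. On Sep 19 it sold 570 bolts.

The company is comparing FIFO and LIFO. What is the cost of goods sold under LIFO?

FIFO COGS: 100 @ $17 + 46 @ $16 + 118 @ $13 + 166 @ $15 + 140 @ $14 = $8,420
LIFO COGS: 389 @ $6 + 181 @ $8 = $3,782

COGS = $3,782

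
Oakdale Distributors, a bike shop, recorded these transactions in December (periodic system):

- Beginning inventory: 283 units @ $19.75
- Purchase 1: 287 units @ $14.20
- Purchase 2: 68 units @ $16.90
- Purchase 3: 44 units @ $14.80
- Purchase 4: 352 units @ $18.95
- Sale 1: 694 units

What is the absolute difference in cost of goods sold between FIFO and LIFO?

$44.35

FIFO COGS: 283 @ $19.75 + 287 @ $14.20 + 68 @ $16.90 + 44 @ $14.80 + 12 @ $18.95 = $11,692.45
LIFO COGS: 352 @ $18.95 + 44 @ $14.80 + 68 @ $16.90 + 230 @ $14.20 = $11,736.80
Difference = |$11,692.45 − $11,736.80| = $44.35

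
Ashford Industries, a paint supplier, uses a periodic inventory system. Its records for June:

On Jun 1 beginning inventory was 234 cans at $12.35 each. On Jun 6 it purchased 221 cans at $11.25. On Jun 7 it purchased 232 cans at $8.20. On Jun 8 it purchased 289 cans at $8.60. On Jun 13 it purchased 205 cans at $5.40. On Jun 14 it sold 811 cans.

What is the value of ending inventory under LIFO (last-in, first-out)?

Ending inventory = $4,419.90

Jun 14, 811 sold [LIFO — newest first]: 205 @ $5.40 + 289 @ $8.60 + 232 @ $8.20 + 85 @ $11.25 = $6,451.05
Ending inventory: 234 @ $12.35 + 136 @ $11.25 = $4,419.90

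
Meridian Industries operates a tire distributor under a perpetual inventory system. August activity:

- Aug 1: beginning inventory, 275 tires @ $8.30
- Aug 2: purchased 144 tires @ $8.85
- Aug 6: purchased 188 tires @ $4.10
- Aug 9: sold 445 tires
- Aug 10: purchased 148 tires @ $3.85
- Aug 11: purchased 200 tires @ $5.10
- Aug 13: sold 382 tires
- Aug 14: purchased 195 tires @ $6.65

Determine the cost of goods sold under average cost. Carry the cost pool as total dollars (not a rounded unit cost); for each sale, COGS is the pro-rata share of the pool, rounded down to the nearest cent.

After Aug 1: 275 on hand, pool $2,282.50 (≈ $8.3000 each)
After Aug 2: 419 on hand, pool $3,556.90 (≈ $8.4890 each)
After Aug 6: 607 on hand, pool $4,327.70 (≈ $7.1297 each)
Aug 9, sell 445: 445/607 × $4,327.70 → $3,172.69
After Aug 10: 310 on hand, pool $1,724.81 (≈ $5.5639 each)
After Aug 11: 510 on hand, pool $2,744.81 (≈ $5.3820 each)
Aug 13, sell 382: 382/510 × $2,744.81 → $2,055.91
After Aug 14: 323 on hand, pool $1,985.65 (≈ $6.1475 each)
Total COGS = $3,172.69 + $2,055.91 = $5,228.60
Ending inventory (cost pool remaining) = $1,985.65

COGS = $5,228.60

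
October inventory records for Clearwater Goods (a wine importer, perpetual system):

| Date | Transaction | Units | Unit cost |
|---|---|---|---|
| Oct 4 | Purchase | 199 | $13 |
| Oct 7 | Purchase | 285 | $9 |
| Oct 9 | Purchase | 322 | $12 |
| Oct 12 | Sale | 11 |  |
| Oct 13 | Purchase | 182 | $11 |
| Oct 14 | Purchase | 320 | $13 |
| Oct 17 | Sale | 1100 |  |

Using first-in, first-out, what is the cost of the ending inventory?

Ending inventory = $2,561

Oct 12, 11 sold [FIFO — oldest first]: 11 @ $13 = $143
Oct 17, 1100 sold [FIFO — oldest first]: 188 @ $13 + 285 @ $9 + 322 @ $12 + 182 @ $11 + 123 @ $13 = $12,474
Total COGS = $143 + $12,474 = $12,617
Ending inventory: 197 @ $13 = $2,561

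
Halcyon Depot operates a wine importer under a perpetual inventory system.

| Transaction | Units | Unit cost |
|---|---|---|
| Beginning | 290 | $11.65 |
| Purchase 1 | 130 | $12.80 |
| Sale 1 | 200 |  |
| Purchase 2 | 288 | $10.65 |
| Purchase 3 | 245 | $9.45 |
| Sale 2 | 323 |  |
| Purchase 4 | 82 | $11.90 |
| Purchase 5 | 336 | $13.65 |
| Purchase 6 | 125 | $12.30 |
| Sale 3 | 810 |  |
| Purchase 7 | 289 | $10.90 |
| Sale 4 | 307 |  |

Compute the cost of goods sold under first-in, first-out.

Sale 1 (200) [FIFO — oldest first]: 200 @ $11.65 = $2,330.00
Sale 2 (323) [FIFO — oldest first]: 90 @ $11.65 + 130 @ $12.80 + 103 @ $10.65 = $3,809.45
Sale 3 (810) [FIFO — oldest first]: 185 @ $10.65 + 245 @ $9.45 + 82 @ $11.90 + 298 @ $13.65 = $9,329.00
Sale 4 (307) [FIFO — oldest first]: 38 @ $13.65 + 125 @ $12.30 + 144 @ $10.90 = $3,625.80
Total COGS = $2,330.00 + $3,809.45 + $9,329.00 + $3,625.80 = $19,094.25
Ending inventory: 145 @ $10.90 = $1,580.50

COGS = $19,094.25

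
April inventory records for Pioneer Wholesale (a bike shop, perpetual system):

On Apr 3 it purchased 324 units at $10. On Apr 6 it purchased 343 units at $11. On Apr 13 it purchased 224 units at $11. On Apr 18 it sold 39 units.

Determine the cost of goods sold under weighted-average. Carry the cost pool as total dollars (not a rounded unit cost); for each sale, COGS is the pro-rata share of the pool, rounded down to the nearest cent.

COGS = $414.81

After Apr 3: 324 on hand, pool $3,240.00 (≈ $10.0000 each)
After Apr 6: 667 on hand, pool $7,013.00 (≈ $10.5142 each)
After Apr 13: 891 on hand, pool $9,477.00 (≈ $10.6364 each)
Apr 18, sell 39: 39/891 × $9,477.00 → $414.81
Ending inventory (cost pool remaining) = $9,062.19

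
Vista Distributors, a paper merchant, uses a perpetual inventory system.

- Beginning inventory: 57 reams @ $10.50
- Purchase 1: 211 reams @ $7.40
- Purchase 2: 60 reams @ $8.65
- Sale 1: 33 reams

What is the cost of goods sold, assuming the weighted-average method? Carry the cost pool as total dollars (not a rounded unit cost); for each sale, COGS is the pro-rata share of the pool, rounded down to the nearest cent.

After Beginning: 57 on hand, pool $598.50 (≈ $10.5000 each)
After Purchase 1: 268 on hand, pool $2,159.90 (≈ $8.0593 each)
After Purchase 2: 328 on hand, pool $2,678.90 (≈ $8.1674 each)
Sale 1, sell 33: 33/328 × $2,678.90 → $269.52
Ending inventory (cost pool remaining) = $2,409.38
Check: goods available $2,678.90 = COGS $269.52 + ending $2,409.38

COGS = $269.52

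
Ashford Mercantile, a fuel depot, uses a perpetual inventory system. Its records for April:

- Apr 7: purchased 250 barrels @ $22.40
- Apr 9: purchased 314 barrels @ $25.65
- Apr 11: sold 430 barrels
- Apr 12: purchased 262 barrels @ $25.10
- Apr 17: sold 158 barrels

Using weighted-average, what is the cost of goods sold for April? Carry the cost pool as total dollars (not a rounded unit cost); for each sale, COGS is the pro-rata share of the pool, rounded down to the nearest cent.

COGS = $14,328.22

After Apr 7: 250 on hand, pool $5,600.00 (≈ $22.4000 each)
After Apr 9: 564 on hand, pool $13,654.10 (≈ $24.2094 each)
Apr 11, sell 430: 430/564 × $13,654.10 → $10,410.04
After Apr 12: 396 on hand, pool $9,820.26 (≈ $24.7986 each)
Apr 17, sell 158: 158/396 × $9,820.26 → $3,918.18
Total COGS = $10,410.04 + $3,918.18 = $14,328.22
Ending inventory (cost pool remaining) = $5,902.08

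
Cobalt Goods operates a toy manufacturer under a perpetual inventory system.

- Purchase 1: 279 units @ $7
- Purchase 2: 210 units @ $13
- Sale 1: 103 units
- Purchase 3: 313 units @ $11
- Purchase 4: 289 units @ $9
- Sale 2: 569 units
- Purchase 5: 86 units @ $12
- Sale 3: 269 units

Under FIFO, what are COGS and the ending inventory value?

Sale 1 (103) [FIFO — oldest first]: 103 @ $7 = $721
Sale 2 (569) [FIFO — oldest first]: 176 @ $7 + 210 @ $13 + 183 @ $11 = $5,975
Sale 3 (269) [FIFO — oldest first]: 130 @ $11 + 139 @ $9 = $2,681
Total COGS = $721 + $5,975 + $2,681 = $9,377
Ending inventory: 150 @ $9 + 86 @ $12 = $2,382

COGS = $9,377; ending inventory = $2,382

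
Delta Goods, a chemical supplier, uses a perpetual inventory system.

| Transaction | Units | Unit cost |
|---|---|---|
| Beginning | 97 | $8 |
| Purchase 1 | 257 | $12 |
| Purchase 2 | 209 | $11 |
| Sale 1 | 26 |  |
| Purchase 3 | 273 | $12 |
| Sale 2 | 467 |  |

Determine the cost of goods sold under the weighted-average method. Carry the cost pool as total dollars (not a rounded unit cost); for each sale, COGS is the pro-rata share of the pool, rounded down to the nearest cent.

After Beginning: 97 on hand, pool $776.00 (≈ $8.0000 each)
After Purchase 1: 354 on hand, pool $3,860.00 (≈ $10.9040 each)
After Purchase 2: 563 on hand, pool $6,159.00 (≈ $10.9396 each)
Sale 1, sell 26: 26/563 × $6,159.00 → $284.42
After Purchase 3: 810 on hand, pool $9,150.58 (≈ $11.2970 each)
Sale 2, sell 467: 467/810 × $9,150.58 → $5,275.70
Total COGS = $284.42 + $5,275.70 = $5,560.12
Ending inventory (cost pool remaining) = $3,874.88
Check: goods available $9,435.00 = COGS $5,560.12 + ending $3,874.88

COGS = $5,560.12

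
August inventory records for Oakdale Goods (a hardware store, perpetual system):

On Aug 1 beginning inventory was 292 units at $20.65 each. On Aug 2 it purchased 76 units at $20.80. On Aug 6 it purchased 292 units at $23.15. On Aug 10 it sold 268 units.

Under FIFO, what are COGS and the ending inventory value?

Aug 10, 268 sold [FIFO — oldest first]: 268 @ $20.65 = $5,534.20
Ending inventory: 24 @ $20.65 + 76 @ $20.80 + 292 @ $23.15 = $8,836.20

COGS = $5,534.20; ending inventory = $8,836.20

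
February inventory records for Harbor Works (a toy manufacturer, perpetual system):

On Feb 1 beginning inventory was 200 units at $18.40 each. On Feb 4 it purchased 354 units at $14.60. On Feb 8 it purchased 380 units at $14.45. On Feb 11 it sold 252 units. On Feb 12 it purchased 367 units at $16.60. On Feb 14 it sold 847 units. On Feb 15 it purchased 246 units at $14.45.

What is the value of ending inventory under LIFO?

Feb 11, 252 sold [LIFO — newest first]: 252 @ $14.45 = $3,641.40
Feb 14, 847 sold [LIFO — newest first]: 367 @ $16.60 + 128 @ $14.45 + 352 @ $14.60 = $13,081.00
Total COGS = $3,641.40 + $13,081.00 = $16,722.40
Ending inventory: 200 @ $18.40 + 2 @ $14.60 + 246 @ $14.45 = $7,263.90

Ending inventory = $7,263.90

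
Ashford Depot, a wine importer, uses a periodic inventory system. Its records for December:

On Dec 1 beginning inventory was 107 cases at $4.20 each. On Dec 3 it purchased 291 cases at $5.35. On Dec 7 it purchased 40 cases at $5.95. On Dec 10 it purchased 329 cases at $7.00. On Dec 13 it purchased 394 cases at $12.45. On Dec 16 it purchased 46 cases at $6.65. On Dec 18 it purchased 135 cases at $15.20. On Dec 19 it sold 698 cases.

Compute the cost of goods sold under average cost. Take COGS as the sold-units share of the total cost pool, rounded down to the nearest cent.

Dec 19, sell 698: 698/1342 × $11,810.45 → $6,142.84
Ending inventory (cost pool remaining) = $5,667.61
Check: goods available $11,810.45 = COGS $6,142.84 + ending $5,667.61

COGS = $6,142.84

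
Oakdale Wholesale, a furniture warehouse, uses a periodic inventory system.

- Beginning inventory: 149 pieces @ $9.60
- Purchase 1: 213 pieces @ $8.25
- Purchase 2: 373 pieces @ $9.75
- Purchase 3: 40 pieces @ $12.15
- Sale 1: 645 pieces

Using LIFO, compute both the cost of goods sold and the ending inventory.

Sale 1 (645) [LIFO — newest first]: 40 @ $12.15 + 373 @ $9.75 + 213 @ $8.25 + 19 @ $9.60 = $6,062.40
Ending inventory: 130 @ $9.60 = $1,248.00

COGS = $6,062.40; ending inventory = $1,248.00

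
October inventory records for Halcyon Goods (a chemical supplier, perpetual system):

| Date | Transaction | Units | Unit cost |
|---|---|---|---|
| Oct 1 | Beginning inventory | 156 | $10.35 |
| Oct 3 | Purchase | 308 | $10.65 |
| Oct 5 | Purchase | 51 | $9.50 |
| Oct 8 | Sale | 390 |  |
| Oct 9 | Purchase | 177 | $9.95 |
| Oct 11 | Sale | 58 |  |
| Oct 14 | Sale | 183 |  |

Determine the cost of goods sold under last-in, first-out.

Oct 8, 390 sold [LIFO — newest first]: 51 @ $9.50 + 308 @ $10.65 + 31 @ $10.35 = $4,085.55
Oct 11, 58 sold [LIFO — newest first]: 58 @ $9.95 = $577.10
Oct 14, 183 sold [LIFO — newest first]: 119 @ $9.95 + 64 @ $10.35 = $1,846.45
Total COGS = $4,085.55 + $577.10 + $1,846.45 = $6,509.10
Ending inventory: 61 @ $10.35 = $631.35
Check: goods available $7,140.45 = COGS $6,509.10 + ending $631.35

COGS = $6,509.10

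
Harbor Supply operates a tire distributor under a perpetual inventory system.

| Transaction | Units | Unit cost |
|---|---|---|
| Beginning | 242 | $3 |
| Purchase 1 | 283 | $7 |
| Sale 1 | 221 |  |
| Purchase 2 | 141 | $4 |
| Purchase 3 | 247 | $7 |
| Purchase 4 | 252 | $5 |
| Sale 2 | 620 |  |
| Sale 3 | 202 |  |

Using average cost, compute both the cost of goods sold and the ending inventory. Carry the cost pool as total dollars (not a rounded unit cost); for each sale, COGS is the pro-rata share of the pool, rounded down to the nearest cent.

COGS = $5,598.24; ending inventory = $661.76

After Beginning: 242 on hand, pool $726.00 (≈ $3.0000 each)
After Purchase 1: 525 on hand, pool $2,707.00 (≈ $5.1562 each)
Sale 1, sell 221: 221/525 × $2,707.00 → $1,139.51
After Purchase 2: 445 on hand, pool $2,131.49 (≈ $4.7899 each)
After Purchase 3: 692 on hand, pool $3,860.49 (≈ $5.5787 each)
After Purchase 4: 944 on hand, pool $5,120.49 (≈ $5.4242 each)
Sale 2, sell 620: 620/944 × $5,120.49 → $3,363.03
Sale 3, sell 202: 202/324 × $1,757.46 → $1,095.70
Total COGS = $1,139.51 + $3,363.03 + $1,095.70 = $5,598.24
Ending inventory (cost pool remaining) = $661.76
Check: goods available $6,260.00 = COGS $5,598.24 + ending $661.76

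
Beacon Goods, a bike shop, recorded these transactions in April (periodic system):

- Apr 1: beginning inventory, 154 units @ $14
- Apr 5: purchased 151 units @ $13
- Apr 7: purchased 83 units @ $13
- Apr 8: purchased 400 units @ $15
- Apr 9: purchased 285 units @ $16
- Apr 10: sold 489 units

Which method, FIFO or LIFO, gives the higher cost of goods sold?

FIFO COGS: 154 @ $14 + 151 @ $13 + 83 @ $13 + 101 @ $15 = $6,713
LIFO COGS: 285 @ $16 + 204 @ $15 = $7,620

LIFO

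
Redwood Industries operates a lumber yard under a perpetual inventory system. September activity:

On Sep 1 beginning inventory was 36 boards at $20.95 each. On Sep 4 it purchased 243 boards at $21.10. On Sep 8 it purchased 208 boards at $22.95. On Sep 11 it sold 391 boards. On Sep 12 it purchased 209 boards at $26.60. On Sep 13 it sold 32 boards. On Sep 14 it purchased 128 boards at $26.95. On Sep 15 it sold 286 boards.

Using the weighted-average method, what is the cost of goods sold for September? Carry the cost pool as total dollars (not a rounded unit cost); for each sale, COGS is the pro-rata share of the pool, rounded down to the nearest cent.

COGS = $16,708.58

After Sep 1: 36 on hand, pool $754.20 (≈ $20.9500 each)
After Sep 4: 279 on hand, pool $5,881.50 (≈ $21.0806 each)
After Sep 8: 487 on hand, pool $10,655.10 (≈ $21.8791 each)
Sep 11, sell 391: 391/487 × $10,655.10 → $8,554.71
After Sep 12: 305 on hand, pool $7,659.79 (≈ $25.1141 each)
Sep 13, sell 32: 32/305 × $7,659.79 → $803.65
After Sep 14: 401 on hand, pool $10,305.74 (≈ $25.7001 each)
Sep 15, sell 286: 286/401 × $10,305.74 → $7,350.22
Total COGS = $8,554.71 + $803.65 + $7,350.22 = $16,708.58
Ending inventory (cost pool remaining) = $2,955.52
Check: goods available $19,664.10 = COGS $16,708.58 + ending $2,955.52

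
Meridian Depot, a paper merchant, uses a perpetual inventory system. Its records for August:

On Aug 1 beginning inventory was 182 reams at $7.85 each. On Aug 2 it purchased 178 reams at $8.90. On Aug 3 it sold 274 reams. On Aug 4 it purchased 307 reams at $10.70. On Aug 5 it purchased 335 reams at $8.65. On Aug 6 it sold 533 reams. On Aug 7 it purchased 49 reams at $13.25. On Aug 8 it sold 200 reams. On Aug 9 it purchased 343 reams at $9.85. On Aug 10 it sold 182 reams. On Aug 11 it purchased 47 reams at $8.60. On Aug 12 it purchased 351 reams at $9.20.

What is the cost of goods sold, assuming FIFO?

COGS = $11,204.10

Aug 3, 274 sold [FIFO — oldest first]: 182 @ $7.85 + 92 @ $8.90 = $2,247.50
Aug 6, 533 sold [FIFO — oldest first]: 86 @ $8.90 + 307 @ $10.70 + 140 @ $8.65 = $5,261.30
Aug 8, 200 sold [FIFO — oldest first]: 195 @ $8.65 + 5 @ $13.25 = $1,753.00
Aug 10, 182 sold [FIFO — oldest first]: 44 @ $13.25 + 138 @ $9.85 = $1,942.30
Total COGS = $2,247.50 + $5,261.30 + $1,753.00 + $1,942.30 = $11,204.10
Ending inventory: 205 @ $9.85 + 47 @ $8.60 + 351 @ $9.20 = $5,652.65
Check: goods available $16,856.75 = COGS $11,204.10 + ending $5,652.65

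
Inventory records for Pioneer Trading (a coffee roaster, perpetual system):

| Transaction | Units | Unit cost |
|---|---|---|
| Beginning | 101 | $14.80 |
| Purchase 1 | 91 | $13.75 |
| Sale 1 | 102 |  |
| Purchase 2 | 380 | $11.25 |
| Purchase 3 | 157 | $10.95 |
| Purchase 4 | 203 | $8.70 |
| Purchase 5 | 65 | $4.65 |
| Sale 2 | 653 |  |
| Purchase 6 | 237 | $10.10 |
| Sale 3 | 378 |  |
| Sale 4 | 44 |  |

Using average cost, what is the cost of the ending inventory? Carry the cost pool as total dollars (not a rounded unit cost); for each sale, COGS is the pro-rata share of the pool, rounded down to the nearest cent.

Ending inventory = $585.69

After Beginning: 101 on hand, pool $1,494.80 (≈ $14.8000 each)
After Purchase 1: 192 on hand, pool $2,746.05 (≈ $14.3023 each)
Sale 1, sell 102: 102/192 × $2,746.05 → $1,458.83
After Purchase 2: 470 on hand, pool $5,562.22 (≈ $11.8345 each)
After Purchase 3: 627 on hand, pool $7,281.37 (≈ $11.6130 each)
After Purchase 4: 830 on hand, pool $9,047.47 (≈ $10.9006 each)
After Purchase 5: 895 on hand, pool $9,349.72 (≈ $10.4466 each)
Sale 2, sell 653: 653/895 × $9,349.72 → $6,821.63
After Purchase 6: 479 on hand, pool $4,921.79 (≈ $10.2751 each)
Sale 3, sell 378: 378/479 × $4,921.79 → $3,884.00
Sale 4, sell 44: 44/101 × $1,037.79 → $452.10
Total COGS = $1,458.83 + $6,821.63 + $3,884.00 + $452.10 = $12,616.56
Ending inventory (cost pool remaining) = $585.69
Check: goods available $13,202.25 = COGS $12,616.56 + ending $585.69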